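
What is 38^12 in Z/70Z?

36

12 in binary is 1100, i.e. 12 = 8 + 4.
38^1 ≡ 38 (mod 70)
38^2 ≡ 38^2 = 1444 ≡ 44 (mod 70)
38^4 ≡ 44^2 = 1936 ≡ 46 (mod 70)
38^8 ≡ 46^2 = 2116 ≡ 16 (mod 70)
38^12 = 38^8 × 38^4 ≡ 16 × 46 (mod 70).
16 × 46 = 736 ≡ 36 (mod 70).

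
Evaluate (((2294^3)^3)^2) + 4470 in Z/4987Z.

4533

(2294)^3 ≡ 2271 (mod 4987)
(2271)^3 ≡ 519 (mod 4987)
(519)^2 ≡ 63 (mod 4987)
63 + 4470 = 4533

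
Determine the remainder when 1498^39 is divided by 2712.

39 in binary is 100111, i.e. 39 = 32 + 4 + 2 + 1.
1498^1 ≡ 1498 (mod 2712)
1498^2 ≡ 1498^2 = 2244004 ≡ 1180 (mod 2712)
1498^4 ≡ 1180^2 = 1392400 ≡ 1144 (mod 2712)
1498^8 ≡ 1144^2 = 1308736 ≡ 1552 (mod 2712)
1498^16 ≡ 1552^2 = 2408704 ≡ 448 (mod 2712)
1498^32 ≡ 448^2 = 200704 ≡ 16 (mod 2712)
1498^39 = 1498^32 × 1498^4 × 1498^2 × 1498^1 ≡ 16 × 1144 × 1180 × 1498 (mod 2712).
Accumulate the product:
16 × 1144 = 18304 ≡ 2032
2032 × 1180 = 2397760 ≡ 352
352 × 1498 = 527296 ≡ 1168

1168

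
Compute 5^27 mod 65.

60

By square-and-multiply:
5^1 ≡ 5 (mod 65)
5^2 ≡ 5^2 = 25 (mod 65)
5^4 ≡ 25^2 = 625 ≡ 40 (mod 65)
5^8 ≡ 40^2 = 1600 ≡ 40 (mod 65)
5^16 ≡ 40^2 = 1600 ≡ 40 (mod 65)
5^27 = 5^16 · 5^8 · 5^2 · 5^1 ≡ 40 · 40 · 25 · 5 (mod 65).
Accumulate the product:
40 · 40 = 1600 ≡ 40
40 · 25 = 1000 ≡ 25
25 · 5 = 125 ≡ 60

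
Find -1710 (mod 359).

-1710 = -5·359 + 85, so -1710 ≡ 85 (mod 359).

85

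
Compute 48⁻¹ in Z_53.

By the extended Euclidean algorithm:
53 = 1*48 + 5
48 = 9*5 + 3
5 = 1*3 + 2
3 = 1*2 + 1
2 = 2*1 + 0
gcd(48, 53) = 1, so the inverse exists.
Bézout: 1 = −19*53 + 21*48.
So 48⁻¹ ≡ 21 (mod 53).

21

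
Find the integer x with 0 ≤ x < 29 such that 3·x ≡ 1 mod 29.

10

29 = 9*3 + 2
3 = 1*2 + 1
2 = 2*1 + 0
gcd(3, 29) = 1, so the inverse exists.
Back-substitute for 1:
1 = 1*3 − 1*2
  = −1*29 + 10*3
So 3⁻¹ ≡ 10 (mod 29).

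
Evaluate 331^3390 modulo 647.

By square-and-multiply:
3390 in binary is 110100111110, i.e. 3390 = 2048 + 1024 + 256 + 32 + 16 + 8 + 4 + 2.
331^1 ≡ 331 (mod 647)
331^2 ≡ 331^2 = 109561 ≡ 218 (mod 647)
331^4 ≡ 218^2 = 47524 ≡ 293 (mod 647)
331^8 ≡ 293^2 = 85849 ≡ 445 (mod 647)
331^16 ≡ 445^2 = 198025 ≡ 43 (mod 647)
331^32 ≡ 43^2 = 1849 ≡ 555 (mod 647)
331^64 ≡ 555^2 = 308025 ≡ 53 (mod 647)
331^128 ≡ 53^2 = 2809 ≡ 221 (mod 647)
331^256 ≡ 221^2 = 48841 ≡ 316 (mod 647)
331^512 ≡ 316^2 = 99856 ≡ 218 (mod 647)
331^1024 ≡ 218^2 = 47524 ≡ 293 (mod 647)
331^2048 ≡ 293^2 = 85849 ≡ 445 (mod 647)
331^3390 = 331^2048 × 331^1024 × 331^256 × 331^32 × 331^16 × 331^8 × 331^4 × 331^2 ≡ 445 × 293 × 316 × 555 × 43 × 445 × 293 × 218 (mod 647).
Accumulate the product:
445 × 293 = 130385 ≡ 338
338 × 316 = 106808 ≡ 53
53 × 555 = 29415 ≡ 300
300 × 43 = 12900 ≡ 607
607 × 445 = 270115 ≡ 316
316 × 293 = 92588 ≡ 67
67 × 218 = 14606 ≡ 372

372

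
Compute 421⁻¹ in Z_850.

850 = 2×421 + 8
421 = 52×8 + 5
8 = 1×5 + 3
5 = 1×3 + 2
3 = 1×2 + 1
2 = 2×1 + 0
gcd(421, 850) = 1, so the inverse exists.
Bézout: 1 = 158×850 − 319×421.
So 421⁻¹ ≡ −319 ≡ 531 (mod 850).

531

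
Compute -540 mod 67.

-540 = -9·67 + 63, so -540 ≡ 63 (mod 67).

63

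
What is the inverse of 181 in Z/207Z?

Apply the Euclidean algorithm and back-substitute:
207 = 1×181 + 26
181 = 6×26 + 25
26 = 1×25 + 1
25 = 25×1 + 0
gcd(181, 207) = 1, so the inverse exists.
Back-substitute for 1:
1 = 1×26 − 1×25
  = −1×181 + 7×26
  = 7×207 − 8×181
So 181⁻¹ ≡ −8 ≡ 199 (mod 207).

199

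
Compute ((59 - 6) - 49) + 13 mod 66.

59 - 6 = 53
53 - 49 = 4
4 + 13 = 17

17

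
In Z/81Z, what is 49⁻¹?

43

81 = 1*49 + 32
49 = 1*32 + 17
32 = 1*17 + 15
17 = 1*15 + 2
15 = 7*2 + 1
2 = 2*1 + 0
gcd(49, 81) = 1, so the inverse exists.
Back-substitute for 1:
1 = 1*15 − 7*2
  = −7*17 + 8*15
  = 8*32 − 15*17
  = −15*49 + 23*32
  = 23*81 − 38*49
So 49⁻¹ ≡ −38 ≡ 43 (mod 81).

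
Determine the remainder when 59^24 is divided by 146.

By square-and-multiply:
24 in binary is 11000, i.e. 24 = 16 + 8.
59^1 ≡ 59 (mod 146)
59^2 ≡ 59^2 = 3481 ≡ 123 (mod 146)
59^4 ≡ 123^2 = 15129 ≡ 91 (mod 146)
59^8 ≡ 91^2 = 8281 ≡ 105 (mod 146)
59^16 ≡ 105^2 = 11025 ≡ 75 (mod 146)
59^24 = 59^16 × 59^8 ≡ 75 × 105 (mod 146).
75 × 105 = 7875 ≡ 137 (mod 146).

137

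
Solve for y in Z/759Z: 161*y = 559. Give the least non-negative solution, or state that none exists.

gcd(161, 759) = 23, and 23 does not divide 559.
So the congruence has no solution.

no solution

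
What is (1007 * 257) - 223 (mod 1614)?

1007 * 257 = 258799 ≡ 559 (mod 1614)
559 - 223 = 336

336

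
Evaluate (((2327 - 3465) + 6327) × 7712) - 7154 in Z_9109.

3686

2327 - 3465 = -1138 ≡ 7971 (mod 9109)
7971 + 6327 = 14298 ≡ 5189 (mod 9109)
5189 × 7712 = 40017568 ≡ 1731 (mod 9109)
1731 - 7154 = -5423 ≡ 3686 (mod 9109)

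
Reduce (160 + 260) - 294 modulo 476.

126

160 + 260 = 420
420 - 294 = 126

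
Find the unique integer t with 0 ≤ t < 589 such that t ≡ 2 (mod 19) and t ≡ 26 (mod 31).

19⁻¹ mod 31: 19×18 ≡ 1 (mod 31), so 19⁻¹ ≡ 18.
t = 2 + 19×((26 − 2)×18 mod 31) = 2 + 19×29 = 553.
Check: 553 mod 19 = 2, 553 mod 31 = 26. ✓

553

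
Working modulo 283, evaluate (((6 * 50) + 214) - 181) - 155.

178

6 * 50 = 300 ≡ 17 (mod 283)
17 + 214 = 231
231 - 181 = 50
50 - 155 = -105 ≡ 178 (mod 283)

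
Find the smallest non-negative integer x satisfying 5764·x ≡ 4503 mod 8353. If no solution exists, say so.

7364

gcd(5764, 8353) = 1, so a unique solution mod 8353 exists.
5764⁻¹ ≡ 5830 (mod 8353).
x ≡ 5830·4503 ≡ 7364 (mod 8353).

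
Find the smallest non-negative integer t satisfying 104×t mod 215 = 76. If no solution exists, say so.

gcd(104, 215) = 1, so a unique solution mod 215 exists.
104⁻¹ ≡ 184 (mod 215).
t ≡ 184×76 ≡ 9 (mod 215).

9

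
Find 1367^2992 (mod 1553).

2992 in binary is 101110110000, i.e. 2992 = 2048 + 512 + 256 + 128 + 32 + 16.
1367^1 ≡ 1367 (mod 1553)
1367^2 ≡ 1367^2 = 1868689 ≡ 430 (mod 1553)
1367^4 ≡ 430^2 = 184900 ≡ 93 (mod 1553)
1367^8 ≡ 93^2 = 8649 ≡ 884 (mod 1553)
1367^16 ≡ 884^2 = 781456 ≡ 297 (mod 1553)
1367^32 ≡ 297^2 = 88209 ≡ 1241 (mod 1553)
1367^64 ≡ 1241^2 = 1540081 ≡ 1058 (mod 1553)
1367^128 ≡ 1058^2 = 1119364 ≡ 1204 (mod 1553)
1367^256 ≡ 1204^2 = 1449616 ≡ 667 (mod 1553)
1367^512 ≡ 667^2 = 444889 ≡ 731 (mod 1553)
1367^1024 ≡ 731^2 = 534361 ≡ 129 (mod 1553)
1367^2048 ≡ 129^2 = 16641 ≡ 1111 (mod 1553)
1367^2992 = 1367^2048 × 1367^512 × 1367^256 × 1367^128 × 1367^32 × 1367^16 ≡ 1111 × 731 × 667 × 1204 × 1241 × 297 (mod 1553).
Accumulate the product:
1111 × 731 = 812141 ≡ 1475
1475 × 667 = 983825 ≡ 776
776 × 1204 = 934304 ≡ 951
951 × 1241 = 1180191 ≡ 1464
1464 × 297 = 434808 ≡ 1521

1521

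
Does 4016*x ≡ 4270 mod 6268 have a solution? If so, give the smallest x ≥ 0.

no solution

gcd(4016, 6268) = 4, and 4 does not divide 4270.
So the congruence has no solution.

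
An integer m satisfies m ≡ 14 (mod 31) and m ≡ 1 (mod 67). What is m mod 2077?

31⁻¹ mod 67: 31×13 ≡ 1 (mod 67), so 31⁻¹ ≡ 13.
m = 14 + 31×((1 − 14)×13 mod 67) = 14 + 31×32 = 1006.
Check: 1006 mod 31 = 14, 1006 mod 67 = 1. ✓

1006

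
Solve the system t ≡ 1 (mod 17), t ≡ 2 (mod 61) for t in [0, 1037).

17⁻¹ mod 61: 17·18 ≡ 1 (mod 61), so 17⁻¹ ≡ 18.
t = 1 + 17·((2 − 1)·18 mod 61) = 1 + 17·18 = 307.

307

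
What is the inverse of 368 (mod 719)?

127

Run the extended Euclidean algorithm:
719 = 1*368 + 351
368 = 1*351 + 17
351 = 20*17 + 11
17 = 1*11 + 6
11 = 1*6 + 5
6 = 1*5 + 1
5 = 5*1 + 0
gcd(368, 719) = 1, so the inverse exists.
Bézout: 1 = −65*719 + 127*368.
So 368⁻¹ ≡ 127 (mod 719).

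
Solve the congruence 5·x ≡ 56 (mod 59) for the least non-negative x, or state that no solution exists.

gcd(5, 59) = 1, so a unique solution mod 59 exists.
5⁻¹ ≡ 12 (mod 59).
x ≡ 12·56 ≡ 23 (mod 59).

23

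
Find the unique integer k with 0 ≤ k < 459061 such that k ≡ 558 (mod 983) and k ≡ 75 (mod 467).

983⁻¹ mod 467: 983×305 ≡ 1 (mod 467), so 983⁻¹ ≡ 305.
k = 558 + 983×((75 − 558)×305 mod 467) = 558 + 983×257 = 253189.

253189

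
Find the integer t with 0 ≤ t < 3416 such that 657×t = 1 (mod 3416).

1721

3416 = 5×657 + 131
657 = 5×131 + 2
131 = 65×2 + 1
2 = 2×1 + 0
gcd(657, 3416) = 1, so the inverse exists.
Back-substitute for 1:
1 = 1×131 − 65×2
  = −65×657 + 326×131
  = 326×3416 − 1695×657
So 657⁻¹ ≡ −1695 ≡ 1721 (mod 3416).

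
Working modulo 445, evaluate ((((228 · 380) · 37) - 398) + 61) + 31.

228 · 380 = 86640 ≡ 310 (mod 445)
310 · 37 = 11470 ≡ 345 (mod 445)
345 - 398 = -53 ≡ 392 (mod 445)
392 + 61 = 453 ≡ 8 (mod 445)
8 + 31 = 39

39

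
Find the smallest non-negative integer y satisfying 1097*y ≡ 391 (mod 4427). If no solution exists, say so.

868

gcd(1097, 4427) = 1, so a unique solution mod 4427 exists.
1097⁻¹ ≡ 908 (mod 4427).
y ≡ 908*391 ≡ 868 (mod 4427).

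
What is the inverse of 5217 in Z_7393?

7393 = 1×5217 + 2176
5217 = 2×2176 + 865
2176 = 2×865 + 446
865 = 1×446 + 419
446 = 1×419 + 27
419 = 15×27 + 14
27 = 1×14 + 13
14 = 1×13 + 1
13 = 13×1 + 0
gcd(5217, 7393) = 1, so the inverse exists.
Back-substitute for 1:
1 = 1×14 − 1×13
  = −1×27 + 2×14
  = 2×419 − 31×27
  = −31×446 + 33×419
  = 33×865 − 64×446
  = −64×2176 + 161×865
  = 161×5217 − 386×2176
  = −386×7393 + 547×5217
So 5217⁻¹ ≡ 547 (mod 7393).

547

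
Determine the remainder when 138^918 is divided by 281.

170

Using repeated squaring:
138^1 ≡ 138 (mod 281)
138^2 ≡ 138^2 = 19044 ≡ 217 (mod 281)
138^4 ≡ 217^2 = 47089 ≡ 162 (mod 281)
138^8 ≡ 162^2 = 26244 ≡ 111 (mod 281)
138^16 ≡ 111^2 = 12321 ≡ 238 (mod 281)
138^32 ≡ 238^2 = 56644 ≡ 163 (mod 281)
138^64 ≡ 163^2 = 26569 ≡ 155 (mod 281)
138^128 ≡ 155^2 = 24025 ≡ 140 (mod 281)
138^256 ≡ 140^2 = 19600 ≡ 211 (mod 281)
138^512 ≡ 211^2 = 44521 ≡ 123 (mod 281)
138^918 = 138^512 × 138^256 × 138^128 × 138^16 × 138^4 × 138^2 ≡ 123 × 211 × 140 × 238 × 162 × 217 (mod 281).
Accumulate the product:
123 × 211 = 25953 ≡ 101
101 × 140 = 14140 ≡ 90
90 × 238 = 21420 ≡ 64
64 × 162 = 10368 ≡ 252
252 × 217 = 54684 ≡ 170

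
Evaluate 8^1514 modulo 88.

48

Using repeated squaring:
1514 in binary is 10111101010, i.e. 1514 = 1024 + 256 + 128 + 64 + 32 + 8 + 2.
8^1 ≡ 8 (mod 88)
8^2 ≡ 8^2 = 64 (mod 88)
8^4 ≡ 64^2 = 4096 ≡ 48 (mod 88)
8^8 ≡ 48^2 = 2304 ≡ 16 (mod 88)
8^16 ≡ 16^2 = 256 ≡ 80 (mod 88)
8^32 ≡ 80^2 = 6400 ≡ 64 (mod 88)
8^64 ≡ 64^2 = 4096 ≡ 48 (mod 88)
8^128 ≡ 48^2 = 2304 ≡ 16 (mod 88)
8^256 ≡ 16^2 = 256 ≡ 80 (mod 88)
8^512 ≡ 80^2 = 6400 ≡ 64 (mod 88)
8^1024 ≡ 64^2 = 4096 ≡ 48 (mod 88)
8^1514 = 8^1024 * 8^256 * 8^128 * 8^64 * 8^32 * 8^8 * 8^2 ≡ 48 * 80 * 16 * 48 * 64 * 16 * 64 (mod 88).
Accumulate the product:
48 * 80 = 3840 ≡ 56
56 * 16 = 896 ≡ 16
16 * 48 = 768 ≡ 64
64 * 64 = 4096 ≡ 48
48 * 16 = 768 ≡ 64
64 * 64 = 4096 ≡ 48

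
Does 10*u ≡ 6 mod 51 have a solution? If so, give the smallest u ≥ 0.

21

gcd(10, 51) = 1, so a unique solution mod 51 exists.
10⁻¹ ≡ 46 (mod 51).
u ≡ 46*6 ≡ 21 (mod 51).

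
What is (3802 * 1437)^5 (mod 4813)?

1472

3802 * 1437 = 5463474 ≡ 719 (mod 4813)
(719)^5 ≡ 1472 (mod 4813)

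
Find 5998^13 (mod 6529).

13 in binary is 1101, i.e. 13 = 8 + 4 + 1.
5998^1 ≡ 5998 (mod 6529)
5998^2 ≡ 5998^2 = 35976004 ≡ 1214 (mod 6529)
5998^4 ≡ 1214^2 = 1473796 ≡ 4771 (mod 6529)
5998^8 ≡ 4771^2 = 22762441 ≡ 2347 (mod 6529)
5998^13 = 5998^8 * 5998^4 * 5998^1 ≡ 2347 * 4771 * 5998 (mod 6529).
Accumulate the product:
2347 * 4771 = 11197537 ≡ 302
302 * 5998 = 1811396 ≡ 2863

2863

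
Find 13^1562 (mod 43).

38

By square-and-multiply:
1562 in binary is 11000011010, i.e. 1562 = 1024 + 512 + 16 + 8 + 2.
13^1 ≡ 13 (mod 43)
13^2 ≡ 13^2 = 169 ≡ 40 (mod 43)
13^4 ≡ 40^2 = 1600 ≡ 9 (mod 43)
13^8 ≡ 9^2 = 81 ≡ 38 (mod 43)
13^16 ≡ 38^2 = 1444 ≡ 25 (mod 43)
13^32 ≡ 25^2 = 625 ≡ 23 (mod 43)
13^64 ≡ 23^2 = 529 ≡ 13 (mod 43)
13^128 ≡ 13^2 = 169 ≡ 40 (mod 43)
13^256 ≡ 40^2 = 1600 ≡ 9 (mod 43)
13^512 ≡ 9^2 = 81 ≡ 38 (mod 43)
13^1024 ≡ 38^2 = 1444 ≡ 25 (mod 43)
13^1562 = 13^1024 * 13^512 * 13^16 * 13^8 * 13^2 ≡ 25 * 38 * 25 * 38 * 40 (mod 43).
Accumulate the product:
25 * 38 = 950 ≡ 4
4 * 25 = 100 ≡ 14
14 * 38 = 532 ≡ 16
16 * 40 = 640 ≡ 38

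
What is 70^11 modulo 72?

Compute successive squares:
11 in binary is 1011, i.e. 11 = 8 + 2 + 1.
70^1 ≡ 70 (mod 72)
70^2 ≡ 70^2 = 4900 ≡ 4 (mod 72)
70^4 ≡ 4^2 = 16 (mod 72)
70^8 ≡ 16^2 = 256 ≡ 40 (mod 72)
70^11 = 70^8 · 70^2 · 70^1 ≡ 40 · 4 · 70 (mod 72).
Accumulate the product:
40 · 4 = 160 ≡ 16
16 · 70 = 1120 ≡ 40

40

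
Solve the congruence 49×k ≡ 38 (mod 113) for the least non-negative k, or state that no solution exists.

gcd(49, 113) = 1, so a unique solution mod 113 exists.
49⁻¹ ≡ 30 (mod 113).
k ≡ 30×38 ≡ 10 (mod 113).

10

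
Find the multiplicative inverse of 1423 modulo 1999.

1940

1999 = 1·1423 + 576
1423 = 2·576 + 271
576 = 2·271 + 34
271 = 7·34 + 33
34 = 1·33 + 1
33 = 33·1 + 0
gcd(1423, 1999) = 1, so the inverse exists.
Bézout: 1 = 42·1999 − 59·1423.
So 1423⁻¹ ≡ −59 ≡ 1940 (mod 1999).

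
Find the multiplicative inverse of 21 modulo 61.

Apply the Euclidean algorithm and back-substitute:
61 = 2×21 + 19
21 = 1×19 + 2
19 = 9×2 + 1
2 = 2×1 + 0
gcd(21, 61) = 1, so the inverse exists.
Back-substitute for 1:
1 = 1×19 − 9×2
  = −9×21 + 10×19
  = 10×61 − 29×21
So 21⁻¹ ≡ −29 ≡ 32 (mod 61).

32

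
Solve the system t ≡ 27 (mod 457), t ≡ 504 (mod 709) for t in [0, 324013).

103309

457⁻¹ mod 709: 457×543 ≡ 1 (mod 709), so 457⁻¹ ≡ 543.
t = 27 + 457×((504 − 27)×543 mod 709) = 27 + 457×226 = 103309.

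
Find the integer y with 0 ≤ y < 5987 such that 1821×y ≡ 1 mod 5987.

Apply the Euclidean algorithm and back-substitute:
5987 = 3×1821 + 524
1821 = 3×524 + 249
524 = 2×249 + 26
249 = 9×26 + 15
26 = 1×15 + 11
15 = 1×11 + 4
11 = 2×4 + 3
4 = 1×3 + 1
3 = 3×1 + 0
gcd(1821, 5987) = 1, so the inverse exists.
Bézout: 1 = −490×5987 + 1611×1821.
So 1821⁻¹ ≡ 1611 (mod 5987).

1611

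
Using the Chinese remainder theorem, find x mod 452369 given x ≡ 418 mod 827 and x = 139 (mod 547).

827⁻¹ mod 547: 827×463 ≡ 1 (mod 547), so 827⁻¹ ≡ 463.
x = 418 + 827×((139 − 418)×463 mod 547) = 418 + 827×462 = 382492.

382492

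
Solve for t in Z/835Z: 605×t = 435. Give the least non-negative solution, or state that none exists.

9

gcd(605, 835) = 5, and 5 | 435, so solutions exist.
Divide through by 5: 121×t ≡ 87 mod 167.
121⁻¹ ≡ 98 (mod 167).
t ≡ 98×87 ≡ 9 (mod 167).
The smallest non-negative solution is t = 9.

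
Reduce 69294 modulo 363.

69294 = 190×363 + 324, so 69294 ≡ 324 (mod 363).

324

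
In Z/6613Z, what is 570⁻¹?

Run the extended Euclidean algorithm:
6613 = 11*570 + 343
570 = 1*343 + 227
343 = 1*227 + 116
227 = 1*116 + 111
116 = 1*111 + 5
111 = 22*5 + 1
5 = 5*1 + 0
gcd(570, 6613) = 1, so the inverse exists.
Back-substitute for 1:
1 = 1*111 − 22*5
  = −22*116 + 23*111
  = 23*227 − 45*116
  = −45*343 + 68*227
  = 68*570 − 113*343
  = −113*6613 + 1311*570
So 570⁻¹ ≡ 1311 (mod 6613).

1311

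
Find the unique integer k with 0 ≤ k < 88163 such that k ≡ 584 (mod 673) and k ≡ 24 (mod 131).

87401

673⁻¹ mod 131: 673*51 ≡ 1 (mod 131), so 673⁻¹ ≡ 51.
k = 584 + 673*((24 − 584)*51 mod 131) = 584 + 673*129 = 87401.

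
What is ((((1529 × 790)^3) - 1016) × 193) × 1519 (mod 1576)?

1529 × 790 = 1207910 ≡ 694 (mod 1576)
(694)^3 ≡ 1544 (mod 1576)
1544 - 1016 = 528
528 × 193 = 101904 ≡ 1040 (mod 1576)
1040 × 1519 = 1579760 ≡ 608 (mod 1576)

608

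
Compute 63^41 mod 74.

47

By square-and-multiply:
41 in binary is 101001, i.e. 41 = 32 + 8 + 1.
63^1 ≡ 63 (mod 74)
63^2 ≡ 63^2 = 3969 ≡ 47 (mod 74)
63^4 ≡ 47^2 = 2209 ≡ 63 (mod 74)
63^8 ≡ 63^2 = 3969 ≡ 47 (mod 74)
63^16 ≡ 47^2 = 2209 ≡ 63 (mod 74)
63^32 ≡ 63^2 = 3969 ≡ 47 (mod 74)
63^41 = 63^32 * 63^8 * 63^1 ≡ 47 * 47 * 63 (mod 74).
Accumulate the product:
47 * 47 = 2209 ≡ 63
63 * 63 = 3969 ≡ 47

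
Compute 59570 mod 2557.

59570 = 23*2557 + 759, so 59570 ≡ 759 (mod 2557).

759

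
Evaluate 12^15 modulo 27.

0

Compute successive squares:
15 in binary is 1111, i.e. 15 = 8 + 4 + 2 + 1.
12^1 ≡ 12 (mod 27)
12^2 ≡ 12^2 = 144 ≡ 9 (mod 27)
12^4 ≡ 9^2 = 81 ≡ 0 (mod 27)
12^8 ≡ 0^2 = 0 (mod 27)
12^15 = 12^8 · 12^4 · 12^2 · 12^1 ≡ 0 · 0 · 9 · 12 (mod 27).
Accumulate the product:
0 · 0 = 0
0 · 9 = 0
0 · 12 = 0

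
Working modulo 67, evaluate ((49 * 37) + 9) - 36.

49 * 37 = 1813 ≡ 4 (mod 67)
4 + 9 = 13
13 - 36 = -23 ≡ 44 (mod 67)

44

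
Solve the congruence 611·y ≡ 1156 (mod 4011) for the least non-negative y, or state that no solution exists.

3770

gcd(611, 4011) = 1, so a unique solution mod 4011 exists.
611⁻¹ ≡ 1523 (mod 4011).
y ≡ 1523·1156 ≡ 3770 (mod 4011).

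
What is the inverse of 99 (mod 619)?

Run the extended Euclidean algorithm:
619 = 6×99 + 25
99 = 3×25 + 24
25 = 1×24 + 1
24 = 24×1 + 0
gcd(99, 619) = 1, so the inverse exists.
Bézout: 1 = 4×619 − 25×99.
So 99⁻¹ ≡ −25 ≡ 594 (mod 619).

594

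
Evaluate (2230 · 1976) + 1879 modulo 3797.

2230 · 1976 = 4406480 ≡ 1960 (mod 3797)
1960 + 1879 = 3839 ≡ 42 (mod 3797)

42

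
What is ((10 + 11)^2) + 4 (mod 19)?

8

10 + 11 = 21 ≡ 2 (mod 19)
(2)^2 ≡ 4 (mod 19)
4 + 4 = 8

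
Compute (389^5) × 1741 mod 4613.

38

(389)^5 ≡ 2284 (mod 4613)
2284 × 1741 = 3976444 ≡ 38 (mod 4613)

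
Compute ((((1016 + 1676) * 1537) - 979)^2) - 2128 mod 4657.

1016 + 1676 = 2692
2692 * 1537 = 4137604 ≡ 2188 (mod 4657)
2188 - 979 = 1209
(1209)^2 ≡ 4040 (mod 4657)
4040 - 2128 = 1912

1912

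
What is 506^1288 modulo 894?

256

Using repeated squaring:
1288 in binary is 10100001000, i.e. 1288 = 1024 + 256 + 8.
506^1 ≡ 506 (mod 894)
506^2 ≡ 506^2 = 256036 ≡ 352 (mod 894)
506^4 ≡ 352^2 = 123904 ≡ 532 (mod 894)
506^8 ≡ 532^2 = 283024 ≡ 520 (mod 894)
506^16 ≡ 520^2 = 270400 ≡ 412 (mod 894)
506^32 ≡ 412^2 = 169744 ≡ 778 (mod 894)
506^64 ≡ 778^2 = 605284 ≡ 46 (mod 894)
506^128 ≡ 46^2 = 2116 ≡ 328 (mod 894)
506^256 ≡ 328^2 = 107584 ≡ 304 (mod 894)
506^512 ≡ 304^2 = 92416 ≡ 334 (mod 894)
506^1024 ≡ 334^2 = 111556 ≡ 700 (mod 894)
506^1288 = 506^1024 × 506^256 × 506^8 ≡ 700 × 304 × 520 (mod 894).
Accumulate the product:
700 × 304 = 212800 ≡ 28
28 × 520 = 14560 ≡ 256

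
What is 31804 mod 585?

214

31804 = 54·585 + 214, so 31804 ≡ 214 (mod 585).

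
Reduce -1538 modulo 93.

-1538 = -17×93 + 43, so -1538 ≡ 43 (mod 93).

43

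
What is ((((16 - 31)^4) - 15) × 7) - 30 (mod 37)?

2

16 - 31 = -15 ≡ 22 (mod 37)
(22)^4 ≡ 9 (mod 37)
9 - 15 = -6 ≡ 31 (mod 37)
31 × 7 = 217 ≡ 32 (mod 37)
32 - 30 = 2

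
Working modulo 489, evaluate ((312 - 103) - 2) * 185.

153

312 - 103 = 209
209 - 2 = 207
207 * 185 = 38295 ≡ 153 (mod 489)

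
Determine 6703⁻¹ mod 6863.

Apply the Euclidean algorithm and back-substitute:
6863 = 1×6703 + 160
6703 = 41×160 + 143
160 = 1×143 + 17
143 = 8×17 + 7
17 = 2×7 + 3
7 = 2×3 + 1
3 = 3×1 + 0
gcd(6703, 6863) = 1, so the inverse exists.
Back-substitute for 1:
1 = 1×7 − 2×3
  = −2×17 + 5×7
  = 5×143 − 42×17
  = −42×160 + 47×143
  = 47×6703 − 1969×160
  = −1969×6863 + 2016×6703
So 6703⁻¹ ≡ 2016 (mod 6863).

2016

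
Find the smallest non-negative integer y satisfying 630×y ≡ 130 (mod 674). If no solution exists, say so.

43

gcd(630, 674) = 2, and 2 | 130, so solutions exist.
Divide through by 2: 315×y ≡ 65 mod 337.
315⁻¹ ≡ 291 (mod 337).
y ≡ 291×65 ≡ 43 (mod 337).
The smallest non-negative solution is y = 43.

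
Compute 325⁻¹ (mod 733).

By the extended Euclidean algorithm:
733 = 2*325 + 83
325 = 3*83 + 76
83 = 1*76 + 7
76 = 10*7 + 6
7 = 1*6 + 1
6 = 6*1 + 0
gcd(325, 733) = 1, so the inverse exists.
Back-substitute for 1:
1 = 1*7 − 1*6
  = −1*76 + 11*7
  = 11*83 − 12*76
  = −12*325 + 47*83
  = 47*733 − 106*325
So 325⁻¹ ≡ −106 ≡ 627 (mod 733).

627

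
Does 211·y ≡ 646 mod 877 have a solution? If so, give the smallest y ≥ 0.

28

gcd(211, 877) = 1, so a unique solution mod 877 exists.
211⁻¹ ≡ 744 (mod 877).
y ≡ 744·646 ≡ 28 (mod 877).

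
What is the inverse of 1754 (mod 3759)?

Run the extended Euclidean algorithm:
3759 = 2*1754 + 251
1754 = 6*251 + 248
251 = 1*248 + 3
248 = 82*3 + 2
3 = 1*2 + 1
2 = 2*1 + 0
gcd(1754, 3759) = 1, so the inverse exists.
Bézout: 1 = 587*3759 − 1258*1754.
So 1754⁻¹ ≡ −1258 ≡ 2501 (mod 3759).

2501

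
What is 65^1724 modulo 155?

10

By square-and-multiply:
1724 in binary is 11010111100, i.e. 1724 = 1024 + 512 + 128 + 32 + 16 + 8 + 4.
65^1 ≡ 65 (mod 155)
65^2 ≡ 65^2 = 4225 ≡ 40 (mod 155)
65^4 ≡ 40^2 = 1600 ≡ 50 (mod 155)
65^8 ≡ 50^2 = 2500 ≡ 20 (mod 155)
65^16 ≡ 20^2 = 400 ≡ 90 (mod 155)
65^32 ≡ 90^2 = 8100 ≡ 40 (mod 155)
65^64 ≡ 40^2 = 1600 ≡ 50 (mod 155)
65^128 ≡ 50^2 = 2500 ≡ 20 (mod 155)
65^256 ≡ 20^2 = 400 ≡ 90 (mod 155)
65^512 ≡ 90^2 = 8100 ≡ 40 (mod 155)
65^1024 ≡ 40^2 = 1600 ≡ 50 (mod 155)
65^1724 = 65^1024 * 65^512 * 65^128 * 65^32 * 65^16 * 65^8 * 65^4 ≡ 50 * 40 * 20 * 40 * 90 * 20 * 50 (mod 155).
Accumulate the product:
50 * 40 = 2000 ≡ 140
140 * 20 = 2800 ≡ 10
10 * 40 = 400 ≡ 90
90 * 90 = 8100 ≡ 40
40 * 20 = 800 ≡ 25
25 * 50 = 1250 ≡ 10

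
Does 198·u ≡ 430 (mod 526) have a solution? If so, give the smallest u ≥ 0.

135

gcd(198, 526) = 2, and 2 | 430, so solutions exist.
Divide through by 2: 99·u ≡ 215 mod 263.
99⁻¹ ≡ 178 (mod 263).
u ≡ 178·215 ≡ 135 (mod 263).
The smallest non-negative solution is u = 135.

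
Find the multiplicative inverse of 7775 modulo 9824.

9824 = 1·7775 + 2049
7775 = 3·2049 + 1628
2049 = 1·1628 + 421
1628 = 3·421 + 365
421 = 1·365 + 56
365 = 6·56 + 29
56 = 1·29 + 27
29 = 1·27 + 2
27 = 13·2 + 1
2 = 2·1 + 0
gcd(7775, 9824) = 1, so the inverse exists.
Back-substitute for 1:
1 = 1·27 − 13·2
  = −13·29 + 14·27
  = 14·56 − 27·29
  = −27·365 + 176·56
  = 176·421 − 203·365
  = −203·1628 + 785·421
  = 785·2049 − 988·1628
  = −988·7775 + 3749·2049
  = 3749·9824 − 4737·7775
So 7775⁻¹ ≡ −4737 ≡ 5087 (mod 9824).

5087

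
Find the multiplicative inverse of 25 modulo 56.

56 = 2·25 + 6
25 = 4·6 + 1
6 = 6·1 + 0
gcd(25, 56) = 1, so the inverse exists.
Bézout: 1 = −4·56 + 9·25.
So 25⁻¹ ≡ 9 (mod 56).

9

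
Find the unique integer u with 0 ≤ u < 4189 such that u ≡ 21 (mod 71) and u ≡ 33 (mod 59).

92

71⁻¹ mod 59: 71×5 ≡ 1 (mod 59), so 71⁻¹ ≡ 5.
u = 21 + 71×((33 − 21)×5 mod 59) = 21 + 71×1 = 92.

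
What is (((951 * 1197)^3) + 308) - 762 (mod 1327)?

619

951 * 1197 = 1138347 ≡ 1108 (mod 1327)
(1108)^3 ≡ 1073 (mod 1327)
1073 + 308 = 1381 ≡ 54 (mod 1327)
54 - 762 = -708 ≡ 619 (mod 1327)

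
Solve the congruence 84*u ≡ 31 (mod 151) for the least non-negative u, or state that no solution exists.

gcd(84, 151) = 1, so a unique solution mod 151 exists.
84⁻¹ ≡ 9 (mod 151).
u ≡ 9*31 ≡ 128 (mod 151).

128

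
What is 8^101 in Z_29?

10

101 in binary is 1100101, i.e. 101 = 64 + 32 + 4 + 1.
8^1 ≡ 8 (mod 29)
8^2 ≡ 8^2 = 64 ≡ 6 (mod 29)
8^4 ≡ 6^2 = 36 ≡ 7 (mod 29)
8^8 ≡ 7^2 = 49 ≡ 20 (mod 29)
8^16 ≡ 20^2 = 400 ≡ 23 (mod 29)
8^32 ≡ 23^2 = 529 ≡ 7 (mod 29)
8^64 ≡ 7^2 = 49 ≡ 20 (mod 29)
8^101 = 8^64 × 8^32 × 8^4 × 8^1 ≡ 20 × 7 × 7 × 8 (mod 29).
Accumulate the product:
20 × 7 = 140 ≡ 24
24 × 7 = 168 ≡ 23
23 × 8 = 184 ≡ 10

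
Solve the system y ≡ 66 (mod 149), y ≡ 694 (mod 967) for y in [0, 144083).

149⁻¹ mod 967: 149*649 ≡ 1 (mod 967), so 149⁻¹ ≡ 649.
y = 66 + 149*((694 − 66)*649 mod 967) = 66 + 149*465 = 69351.

69351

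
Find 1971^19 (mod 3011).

Using repeated squaring:
19 in binary is 10011, i.e. 19 = 16 + 2 + 1.
1971^1 ≡ 1971 (mod 3011)
1971^2 ≡ 1971^2 = 3884841 ≡ 651 (mod 3011)
1971^4 ≡ 651^2 = 423801 ≡ 2261 (mod 3011)
1971^8 ≡ 2261^2 = 5112121 ≡ 2454 (mod 3011)
1971^16 ≡ 2454^2 = 6022116 ≡ 116 (mod 3011)
1971^19 = 1971^16 × 1971^2 × 1971^1 ≡ 116 × 651 × 1971 (mod 3011).
Accumulate the product:
116 × 651 = 75516 ≡ 241
241 × 1971 = 475011 ≡ 2284

2284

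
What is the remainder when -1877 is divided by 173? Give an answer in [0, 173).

26

-1877 = -11*173 + 26, so -1877 ≡ 26 (mod 173).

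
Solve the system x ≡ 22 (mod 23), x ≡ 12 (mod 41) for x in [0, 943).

873

23⁻¹ mod 41: 23×25 ≡ 1 (mod 41), so 23⁻¹ ≡ 25.
x = 22 + 23×((12 − 22)×25 mod 41) = 22 + 23×37 = 873.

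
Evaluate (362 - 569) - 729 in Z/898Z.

362 - 569 = -207 ≡ 691 (mod 898)
691 - 729 = -38 ≡ 860 (mod 898)

860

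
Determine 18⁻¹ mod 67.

67 = 3·18 + 13
18 = 1·13 + 5
13 = 2·5 + 3
5 = 1·3 + 2
3 = 1·2 + 1
2 = 2·1 + 0
gcd(18, 67) = 1, so the inverse exists.
Back-substitute for 1:
1 = 1·3 − 1·2
  = −1·5 + 2·3
  = 2·13 − 5·5
  = −5·18 + 7·13
  = 7·67 − 26·18
So 18⁻¹ ≡ −26 ≡ 41 (mod 67).

41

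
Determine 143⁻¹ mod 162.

Run the extended Euclidean algorithm:
162 = 1×143 + 19
143 = 7×19 + 10
19 = 1×10 + 9
10 = 1×9 + 1
9 = 9×1 + 0
gcd(143, 162) = 1, so the inverse exists.
Back-substitute for 1:
1 = 1×10 − 1×9
  = −1×19 + 2×10
  = 2×143 − 15×19
  = −15×162 + 17×143
So 143⁻¹ ≡ 17 (mod 162).

17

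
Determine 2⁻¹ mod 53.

27

By the extended Euclidean algorithm:
53 = 26×2 + 1
2 = 2×1 + 0
gcd(2, 53) = 1, so the inverse exists.
Back-substitute for 1:
1 = 1×53 − 26×2
So 2⁻¹ ≡ −26 ≡ 27 (mod 53).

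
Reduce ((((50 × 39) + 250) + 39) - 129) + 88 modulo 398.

50 × 39 = 1950 ≡ 358 (mod 398)
358 + 250 = 608 ≡ 210 (mod 398)
210 + 39 = 249
249 - 129 = 120
120 + 88 = 208

208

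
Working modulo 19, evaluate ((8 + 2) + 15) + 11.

17

8 + 2 = 10
10 + 15 = 25 ≡ 6 (mod 19)
6 + 11 = 17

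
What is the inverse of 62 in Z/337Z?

212

337 = 5·62 + 27
62 = 2·27 + 8
27 = 3·8 + 3
8 = 2·3 + 2
3 = 1·2 + 1
2 = 2·1 + 0
gcd(62, 337) = 1, so the inverse exists.
Bézout: 1 = 23·337 − 125·62.
So 62⁻¹ ≡ −125 ≡ 212 (mod 337).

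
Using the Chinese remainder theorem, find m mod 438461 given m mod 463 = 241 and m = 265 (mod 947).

61820

463⁻¹ mod 947: 463×45 ≡ 1 (mod 947), so 463⁻¹ ≡ 45.
m = 241 + 463×((265 − 241)×45 mod 947) = 241 + 463×133 = 61820.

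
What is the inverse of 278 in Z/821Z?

316

Run the extended Euclidean algorithm:
821 = 2×278 + 265
278 = 1×265 + 13
265 = 20×13 + 5
13 = 2×5 + 3
5 = 1×3 + 2
3 = 1×2 + 1
2 = 2×1 + 0
gcd(278, 821) = 1, so the inverse exists.
Back-substitute for 1:
1 = 1×3 − 1×2
  = −1×5 + 2×3
  = 2×13 − 5×5
  = −5×265 + 102×13
  = 102×278 − 107×265
  = −107×821 + 316×278
So 278⁻¹ ≡ 316 (mod 821).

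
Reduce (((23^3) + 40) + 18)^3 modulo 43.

(23)^3 ≡ 41 (mod 43)
41 + 40 = 81 ≡ 38 (mod 43)
38 + 18 = 56 ≡ 13 (mod 43)
(13)^3 ≡ 4 (mod 43)

4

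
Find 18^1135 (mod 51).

1135 in binary is 10001101111, i.e. 1135 = 1024 + 64 + 32 + 8 + 4 + 2 + 1.
18^1 ≡ 18 (mod 51)
18^2 ≡ 18^2 = 324 ≡ 18 (mod 51)
18^4 ≡ 18^2 = 324 ≡ 18 (mod 51)
18^8 ≡ 18^2 = 324 ≡ 18 (mod 51)
18^16 ≡ 18^2 = 324 ≡ 18 (mod 51)
18^32 ≡ 18^2 = 324 ≡ 18 (mod 51)
18^64 ≡ 18^2 = 324 ≡ 18 (mod 51)
18^128 ≡ 18^2 = 324 ≡ 18 (mod 51)
18^256 ≡ 18^2 = 324 ≡ 18 (mod 51)
18^512 ≡ 18^2 = 324 ≡ 18 (mod 51)
18^1024 ≡ 18^2 = 324 ≡ 18 (mod 51)
18^1135 = 18^1024 × 18^64 × 18^32 × 18^8 × 18^4 × 18^2 × 18^1 ≡ 18 × 18 × 18 × 18 × 18 × 18 × 18 (mod 51).
Accumulate the product:
18 × 18 = 324 ≡ 18
18 × 18 = 324 ≡ 18
18 × 18 = 324 ≡ 18
18 × 18 = 324 ≡ 18
18 × 18 = 324 ≡ 18
18 × 18 = 324 ≡ 18

18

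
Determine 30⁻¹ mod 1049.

35

1049 = 34×30 + 29
30 = 1×29 + 1
29 = 29×1 + 0
gcd(30, 1049) = 1, so the inverse exists.
Bézout: 1 = −1×1049 + 35×30.
So 30⁻¹ ≡ 35 (mod 1049).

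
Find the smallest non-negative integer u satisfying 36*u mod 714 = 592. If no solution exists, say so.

no solution

gcd(36, 714) = 6, and 6 does not divide 592.
So the congruence has no solution.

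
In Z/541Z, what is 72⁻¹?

By the extended Euclidean algorithm:
541 = 7·72 + 37
72 = 1·37 + 35
37 = 1·35 + 2
35 = 17·2 + 1
2 = 2·1 + 0
gcd(72, 541) = 1, so the inverse exists.
Back-substitute for 1:
1 = 1·35 − 17·2
  = −17·37 + 18·35
  = 18·72 − 35·37
  = −35·541 + 263·72
So 72⁻¹ ≡ 263 (mod 541).

263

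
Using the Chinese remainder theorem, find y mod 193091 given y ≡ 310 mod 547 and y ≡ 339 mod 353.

547⁻¹ mod 353: 547·111 ≡ 1 (mod 353), so 547⁻¹ ≡ 111.
y = 310 + 547·((339 − 310)·111 mod 353) = 310 + 547·42 = 23284.

23284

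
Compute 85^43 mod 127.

85^1 ≡ 85 (mod 127)
85^2 ≡ 85^2 = 7225 ≡ 113 (mod 127)
85^4 ≡ 113^2 = 12769 ≡ 69 (mod 127)
85^8 ≡ 69^2 = 4761 ≡ 62 (mod 127)
85^16 ≡ 62^2 = 3844 ≡ 34 (mod 127)
85^32 ≡ 34^2 = 1156 ≡ 13 (mod 127)
85^43 = 85^32 · 85^8 · 85^2 · 85^1 ≡ 13 · 62 · 113 · 85 (mod 127).
Accumulate the product:
13 · 62 = 806 ≡ 44
44 · 113 = 4972 ≡ 19
19 · 85 = 1615 ≡ 91

91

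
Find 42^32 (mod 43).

1

42^1 ≡ 42 (mod 43)
42^2 ≡ 42^2 = 1764 ≡ 1 (mod 43)
42^4 ≡ 1^2 = 1 (mod 43)
42^8 ≡ 1^2 = 1 (mod 43)
42^16 ≡ 1^2 = 1 (mod 43)
42^32 ≡ 1^2 = 1 (mod 43)
So 42^32 ≡ 1 (mod 43).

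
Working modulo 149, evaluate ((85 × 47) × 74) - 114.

85 × 47 = 3995 ≡ 121 (mod 149)
121 × 74 = 8954 ≡ 14 (mod 149)
14 - 114 = -100 ≡ 49 (mod 149)

49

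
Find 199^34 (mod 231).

67

34 in binary is 100010, i.e. 34 = 32 + 2.
199^1 ≡ 199 (mod 231)
199^2 ≡ 199^2 = 39601 ≡ 100 (mod 231)
199^4 ≡ 100^2 = 10000 ≡ 67 (mod 231)
199^8 ≡ 67^2 = 4489 ≡ 100 (mod 231)
199^16 ≡ 100^2 = 10000 ≡ 67 (mod 231)
199^32 ≡ 67^2 = 4489 ≡ 100 (mod 231)
199^34 = 199^32 * 199^2 ≡ 100 * 100 (mod 231).
100 * 100 = 10000 ≡ 67 (mod 231).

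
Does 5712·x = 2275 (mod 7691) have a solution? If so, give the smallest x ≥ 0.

gcd(5712, 7691) = 1, so a unique solution mod 7691 exists.
5712⁻¹ ≡ 1504 (mod 7691).
x ≡ 1504·2275 ≡ 6796 (mod 7691).

6796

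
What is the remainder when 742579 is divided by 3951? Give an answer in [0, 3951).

742579 = 187×3951 + 3742, so 742579 ≡ 3742 (mod 3951).

3742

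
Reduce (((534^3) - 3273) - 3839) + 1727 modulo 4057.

595

(534)^3 ≡ 1923 (mod 4057)
1923 - 3273 = -1350 ≡ 2707 (mod 4057)
2707 - 3839 = -1132 ≡ 2925 (mod 4057)
2925 + 1727 = 4652 ≡ 595 (mod 4057)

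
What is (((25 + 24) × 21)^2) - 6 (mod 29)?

16

25 + 24 = 49 ≡ 20 (mod 29)
20 × 21 = 420 ≡ 14 (mod 29)
(14)^2 ≡ 22 (mod 29)
22 - 6 = 16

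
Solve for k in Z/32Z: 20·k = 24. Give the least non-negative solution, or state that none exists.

gcd(20, 32) = 4, and 4 | 24, so solutions exist.
Divide through by 4: 5·k ≡ 6 (mod 8).
5⁻¹ ≡ 5 (mod 8).
k ≡ 5·6 ≡ 6 (mod 8).
The smallest non-negative solution is k = 6.

6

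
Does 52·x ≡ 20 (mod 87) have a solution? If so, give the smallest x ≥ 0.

74

gcd(52, 87) = 1, so a unique solution mod 87 exists.
52⁻¹ ≡ 82 (mod 87).
x ≡ 82·20 ≡ 74 (mod 87).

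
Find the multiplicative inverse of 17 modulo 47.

36

47 = 2*17 + 13
17 = 1*13 + 4
13 = 3*4 + 1
4 = 4*1 + 0
gcd(17, 47) = 1, so the inverse exists.
Back-substitute for 1:
1 = 1*13 − 3*4
  = −3*17 + 4*13
  = 4*47 − 11*17
So 17⁻¹ ≡ −11 ≡ 36 (mod 47).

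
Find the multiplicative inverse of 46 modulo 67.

51

67 = 1×46 + 21
46 = 2×21 + 4
21 = 5×4 + 1
4 = 4×1 + 0
gcd(46, 67) = 1, so the inverse exists.
Back-substitute for 1:
1 = 1×21 − 5×4
  = −5×46 + 11×21
  = 11×67 − 16×46
So 46⁻¹ ≡ −16 ≡ 51 (mod 67).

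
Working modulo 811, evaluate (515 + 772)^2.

307

515 + 772 = 1287 ≡ 476 (mod 811)
(476)^2 ≡ 307 (mod 811)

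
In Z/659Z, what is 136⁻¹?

By the extended Euclidean algorithm:
659 = 4·136 + 115
136 = 1·115 + 21
115 = 5·21 + 10
21 = 2·10 + 1
10 = 10·1 + 0
gcd(136, 659) = 1, so the inverse exists.
Bézout: 1 = −13·659 + 63·136.
So 136⁻¹ ≡ 63 (mod 659).

63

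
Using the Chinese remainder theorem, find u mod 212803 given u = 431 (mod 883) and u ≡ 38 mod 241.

883⁻¹ mod 241: 883×119 ≡ 1 (mod 241), so 883⁻¹ ≡ 119.
u = 431 + 883×((38 − 431)×119 mod 241) = 431 + 883×228 = 201755.

201755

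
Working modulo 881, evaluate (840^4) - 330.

(840)^4 ≡ 394 (mod 881)
394 - 330 = 64

64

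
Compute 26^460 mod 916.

460 in binary is 111001100, i.e. 460 = 256 + 128 + 64 + 8 + 4.
26^1 ≡ 26 (mod 916)
26^2 ≡ 26^2 = 676 (mod 916)
26^4 ≡ 676^2 = 456976 ≡ 808 (mod 916)
26^8 ≡ 808^2 = 652864 ≡ 672 (mod 916)
26^16 ≡ 672^2 = 451584 ≡ 912 (mod 916)
26^32 ≡ 912^2 = 831744 ≡ 16 (mod 916)
26^64 ≡ 16^2 = 256 (mod 916)
26^128 ≡ 256^2 = 65536 ≡ 500 (mod 916)
26^256 ≡ 500^2 = 250000 ≡ 848 (mod 916)
26^460 = 26^256 * 26^128 * 26^64 * 26^8 * 26^4 ≡ 848 * 500 * 256 * 672 * 808 (mod 916).
Accumulate the product:
848 * 500 = 424000 ≡ 808
808 * 256 = 206848 ≡ 748
748 * 672 = 502656 ≡ 688
688 * 808 = 555904 ≡ 808

808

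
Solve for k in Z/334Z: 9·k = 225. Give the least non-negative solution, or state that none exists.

gcd(9, 334) = 1, so a unique solution mod 334 exists.
9⁻¹ ≡ 297 (mod 334).
k ≡ 297·225 ≡ 25 (mod 334).

25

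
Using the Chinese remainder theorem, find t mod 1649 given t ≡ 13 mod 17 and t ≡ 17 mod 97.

17⁻¹ mod 97: 17·40 ≡ 1 (mod 97), so 17⁻¹ ≡ 40.
t = 13 + 17·((17 − 13)·40 mod 97) = 13 + 17·63 = 1084.
Check: 1084 mod 17 = 13, 1084 mod 97 = 17. ✓

1084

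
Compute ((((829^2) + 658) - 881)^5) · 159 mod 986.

(829)^2 ≡ 985 (mod 986)
985 + 658 = 1643 ≡ 657 (mod 986)
657 - 881 = -224 ≡ 762 (mod 986)
(762)^5 ≡ 114 (mod 986)
114 · 159 = 18126 ≡ 378 (mod 986)

378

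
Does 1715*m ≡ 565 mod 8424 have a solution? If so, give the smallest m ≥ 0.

gcd(1715, 8424) = 1, so a unique solution mod 8424 exists.
1715⁻¹ ≡ 7643 (mod 8424).
m ≡ 7643*565 ≡ 5207 (mod 8424).

5207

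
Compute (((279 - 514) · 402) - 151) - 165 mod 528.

254

279 - 514 = -235 ≡ 293 (mod 528)
293 · 402 = 117786 ≡ 42 (mod 528)
42 - 151 = -109 ≡ 419 (mod 528)
419 - 165 = 254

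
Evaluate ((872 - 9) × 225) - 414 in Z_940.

872 - 9 = 863
863 × 225 = 194175 ≡ 535 (mod 940)
535 - 414 = 121

121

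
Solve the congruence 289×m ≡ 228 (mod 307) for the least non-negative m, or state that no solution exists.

192

gcd(289, 307) = 1, so a unique solution mod 307 exists.
289⁻¹ ≡ 17 (mod 307).
m ≡ 17×228 ≡ 192 (mod 307).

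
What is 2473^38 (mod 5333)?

1850

38 in binary is 100110, i.e. 38 = 32 + 4 + 2.
2473^1 ≡ 2473 (mod 5333)
2473^2 ≡ 2473^2 = 6115729 ≡ 4111 (mod 5333)
2473^4 ≡ 4111^2 = 16900321 ≡ 44 (mod 5333)
2473^8 ≡ 44^2 = 1936 (mod 5333)
2473^16 ≡ 1936^2 = 3748096 ≡ 4330 (mod 5333)
2473^32 ≡ 4330^2 = 18748900 ≡ 3405 (mod 5333)
2473^38 = 2473^32 * 2473^4 * 2473^2 ≡ 3405 * 44 * 4111 (mod 5333).
Accumulate the product:
3405 * 44 = 149820 ≡ 496
496 * 4111 = 2039056 ≡ 1850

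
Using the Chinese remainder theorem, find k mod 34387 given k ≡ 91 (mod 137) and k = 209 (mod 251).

5982

137⁻¹ mod 251: 137·11 ≡ 1 (mod 251), so 137⁻¹ ≡ 11.
k = 91 + 137·((209 − 91)·11 mod 251) = 91 + 137·43 = 5982.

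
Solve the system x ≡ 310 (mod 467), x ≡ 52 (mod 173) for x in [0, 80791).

467⁻¹ mod 173: 467*163 ≡ 1 (mod 173), so 467⁻¹ ≡ 163.
x = 310 + 467*((52 − 310)*163 mod 173) = 310 + 467*158 = 74096.
Check: 74096 mod 467 = 310, 74096 mod 173 = 52. ✓

74096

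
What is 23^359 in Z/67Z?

By square-and-multiply:
23^1 ≡ 23 (mod 67)
23^2 ≡ 23^2 = 529 ≡ 60 (mod 67)
23^4 ≡ 60^2 = 3600 ≡ 49 (mod 67)
23^8 ≡ 49^2 = 2401 ≡ 56 (mod 67)
23^16 ≡ 56^2 = 3136 ≡ 54 (mod 67)
23^32 ≡ 54^2 = 2916 ≡ 35 (mod 67)
23^64 ≡ 35^2 = 1225 ≡ 19 (mod 67)
23^128 ≡ 19^2 = 361 ≡ 26 (mod 67)
23^256 ≡ 26^2 = 676 ≡ 6 (mod 67)
23^359 = 23^256 * 23^64 * 23^32 * 23^4 * 23^2 * 23^1 ≡ 6 * 19 * 35 * 49 * 60 * 23 (mod 67).
Accumulate the product:
6 * 19 = 114 ≡ 47
47 * 35 = 1645 ≡ 37
37 * 49 = 1813 ≡ 4
4 * 60 = 240 ≡ 39
39 * 23 = 897 ≡ 26

26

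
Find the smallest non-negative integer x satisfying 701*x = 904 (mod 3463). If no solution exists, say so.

gcd(701, 3463) = 1, so a unique solution mod 3463 exists.
701⁻¹ ≡ 1072 (mod 3463).
x ≡ 1072*904 ≡ 2911 (mod 3463).

2911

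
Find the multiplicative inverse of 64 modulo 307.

By the extended Euclidean algorithm:
307 = 4*64 + 51
64 = 1*51 + 13
51 = 3*13 + 12
13 = 1*12 + 1
12 = 12*1 + 0
gcd(64, 307) = 1, so the inverse exists.
Bézout: 1 = −5*307 + 24*64.
So 64⁻¹ ≡ 24 (mod 307).

24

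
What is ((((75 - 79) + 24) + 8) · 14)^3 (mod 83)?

75 - 79 = -4 ≡ 79 (mod 83)
79 + 24 = 103 ≡ 20 (mod 83)
20 + 8 = 28
28 · 14 = 392 ≡ 60 (mod 83)
(60)^3 ≡ 34 (mod 83)

34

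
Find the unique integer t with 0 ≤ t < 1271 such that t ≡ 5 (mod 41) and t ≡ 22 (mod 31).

41⁻¹ mod 31: 41*28 ≡ 1 (mod 31), so 41⁻¹ ≡ 28.
t = 5 + 41*((22 − 5)*28 mod 31) = 5 + 41*11 = 456.
Check: 456 mod 41 = 5, 456 mod 31 = 22. ✓

456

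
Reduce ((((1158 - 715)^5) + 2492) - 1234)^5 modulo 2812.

1158 - 715 = 443
(443)^5 ≡ 1183 (mod 2812)
1183 + 2492 = 3675 ≡ 863 (mod 2812)
863 - 1234 = -371 ≡ 2441 (mod 2812)
(2441)^5 ≡ 73 (mod 2812)

73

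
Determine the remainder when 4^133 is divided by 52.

Using repeated squaring:
133 in binary is 10000101, i.e. 133 = 128 + 4 + 1.
4^1 ≡ 4 (mod 52)
4^2 ≡ 4^2 = 16 (mod 52)
4^4 ≡ 16^2 = 256 ≡ 48 (mod 52)
4^8 ≡ 48^2 = 2304 ≡ 16 (mod 52)
4^16 ≡ 16^2 = 256 ≡ 48 (mod 52)
4^32 ≡ 48^2 = 2304 ≡ 16 (mod 52)
4^64 ≡ 16^2 = 256 ≡ 48 (mod 52)
4^128 ≡ 48^2 = 2304 ≡ 16 (mod 52)
4^133 = 4^128 · 4^4 · 4^1 ≡ 16 · 48 · 4 (mod 52).
Accumulate the product:
16 · 48 = 768 ≡ 40
40 · 4 = 160 ≡ 4

4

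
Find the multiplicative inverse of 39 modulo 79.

79 = 2×39 + 1
39 = 39×1 + 0
gcd(39, 79) = 1, so the inverse exists.
Back-substitute for 1:
1 = 1×79 − 2×39
So 39⁻¹ ≡ −2 ≡ 77 (mod 79).

77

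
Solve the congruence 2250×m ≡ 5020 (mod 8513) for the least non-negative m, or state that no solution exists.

gcd(2250, 8513) = 1, so a unique solution mod 8513 exists.
2250⁻¹ ≡ 5384 (mod 8513).
m ≡ 5384×5020 ≡ 7418 (mod 8513).

7418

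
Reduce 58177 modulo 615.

367

58177 = 94×615 + 367, so 58177 ≡ 367 (mod 615).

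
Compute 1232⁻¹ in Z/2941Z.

1936

By the extended Euclidean algorithm:
2941 = 2×1232 + 477
1232 = 2×477 + 278
477 = 1×278 + 199
278 = 1×199 + 79
199 = 2×79 + 41
79 = 1×41 + 38
41 = 1×38 + 3
38 = 12×3 + 2
3 = 1×2 + 1
2 = 2×1 + 0
gcd(1232, 2941) = 1, so the inverse exists.
Back-substitute for 1:
1 = 1×3 − 1×2
  = −1×38 + 13×3
  = 13×41 − 14×38
  = −14×79 + 27×41
  = 27×199 − 68×79
  = −68×278 + 95×199
  = 95×477 − 163×278
  = −163×1232 + 421×477
  = 421×2941 − 1005×1232
So 1232⁻¹ ≡ −1005 ≡ 1936 (mod 2941).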